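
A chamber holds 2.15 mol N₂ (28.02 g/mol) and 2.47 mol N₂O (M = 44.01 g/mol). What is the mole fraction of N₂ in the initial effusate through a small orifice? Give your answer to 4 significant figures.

Rate_i ∝ x_i/√M_i (Graham's law weighted by mole fraction), so the effusate composition follows n_i/√M_i.
So x_N₂ in the escaping gas = (n_N₂/√M_N₂) / Σ(n_i/√M_i)
= (2.15/√28.02) / (2.15/√28.02 + 2.47/√44.01) = 0.4062/(0.4062 + 0.3723) = 0.5217.

0.5217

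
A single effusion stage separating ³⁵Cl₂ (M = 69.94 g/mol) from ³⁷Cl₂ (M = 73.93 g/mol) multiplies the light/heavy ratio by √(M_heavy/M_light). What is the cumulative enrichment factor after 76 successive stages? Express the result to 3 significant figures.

8.23

Each stage multiplies the ratio by α = √(73.93/69.94), so after 76 stages the overall factor is α^76 = (73.93/69.94)^(76/2).
= 1.05705^38 = 8.23.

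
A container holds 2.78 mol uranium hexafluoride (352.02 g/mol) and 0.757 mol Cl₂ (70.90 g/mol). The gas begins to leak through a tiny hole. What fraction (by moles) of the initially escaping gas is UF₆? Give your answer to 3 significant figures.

0.622

Rate_i ∝ x_i/√M_i (Graham's law weighted by mole fraction), so the effusate composition follows n_i/√M_i.
So x_UF₆ in the escaping gas = (n_UF₆/√M_UF₆) / Σ(n_i/√M_i)
= (2.78/√352.02) / (2.78/√352.02 + 0.757/√70.90) = 0.1482/(0.1482 + 0.08990) = 0.622.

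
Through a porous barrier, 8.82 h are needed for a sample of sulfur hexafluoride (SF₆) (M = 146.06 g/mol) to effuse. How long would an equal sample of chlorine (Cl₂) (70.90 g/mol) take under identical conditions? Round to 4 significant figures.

6.145 h

Since effusion rate ∝ 1/√M, t_Cl₂/t_SF₆ = √(M_Cl₂/M_SF₆) = √(70.90/146.06) = √0.4854 = 0.6967.
So the time for Cl₂ is 8.82 × 0.6967 = 6.145 h.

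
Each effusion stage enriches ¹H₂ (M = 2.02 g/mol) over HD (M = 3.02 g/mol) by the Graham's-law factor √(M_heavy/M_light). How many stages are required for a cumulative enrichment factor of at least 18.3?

Per stage α = (3.02/2.02)^(1/2) = 1.49505^0.5, giving ln α = 0.2011.
Need α^N ≥ 18.3 ⇒ N ≥ ln(18.3) / ln α = 2.907 / 0.2011 = 14.46.
So at least 15 stages are needed.

15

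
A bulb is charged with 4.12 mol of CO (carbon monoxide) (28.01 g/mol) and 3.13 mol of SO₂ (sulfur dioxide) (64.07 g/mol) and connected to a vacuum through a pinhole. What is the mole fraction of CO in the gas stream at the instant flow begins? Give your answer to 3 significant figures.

0.666

Effusion rate of each component ∝ n_i/√M_i (partial pressure × 1/√M).
Mole fraction of CO in the effusate = (n_CO/√M_CO) / (n_CO/√M_CO + n_SO₂/√M_SO₂)
= (4.12/√28.01) / (4.12/√28.01 + 3.13/√64.07) = 0.7785/(0.7785 + 0.3910) = 0.666.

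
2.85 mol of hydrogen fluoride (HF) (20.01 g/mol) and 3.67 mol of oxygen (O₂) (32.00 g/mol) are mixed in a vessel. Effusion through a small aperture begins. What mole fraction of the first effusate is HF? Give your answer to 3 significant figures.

0.495

Rate_i ∝ x_i/√M_i (Graham's law weighted by mole fraction), so the effusate composition follows n_i/√M_i.
x_HF(eff) = (n_HF/√M_HF) / (n_HF/√M_HF + n_O₂/√M_O₂)
= (2.85/√20.01) / (2.85/√20.01 + 3.67/√32.00) = 0.6371/(0.6371 + 0.6488) = 0.495.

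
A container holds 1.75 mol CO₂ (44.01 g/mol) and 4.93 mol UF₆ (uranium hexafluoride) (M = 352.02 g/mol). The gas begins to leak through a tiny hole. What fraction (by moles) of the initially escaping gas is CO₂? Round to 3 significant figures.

0.501

Rate_i ∝ x_i/√M_i (Graham's law weighted by mole fraction), so the effusate composition follows n_i/√M_i.
Mole fraction of CO₂ in the effusate = (n_CO₂/√M_CO₂) / (n_CO₂/√M_CO₂ + n_UF₆/√M_UF₆)
= (1.75/√44.01) / (1.75/√44.01 + 4.93/√352.02) = 0.2638/(0.2638 + 0.2628) = 0.501.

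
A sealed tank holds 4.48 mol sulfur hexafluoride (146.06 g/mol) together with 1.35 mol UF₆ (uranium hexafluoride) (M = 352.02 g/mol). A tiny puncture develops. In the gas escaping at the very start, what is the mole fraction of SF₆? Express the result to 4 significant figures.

Each component's effusion rate ∝ (its partial pressure)·(1/√M) ∝ n_i/√M_i.
So x_SF₆ in the escaping gas = (n_SF₆/√M_SF₆) / Σ(n_i/√M_i)
= (4.48/√146.06) / (4.48/√146.06 + 1.35/√352.02) = 0.3707/(0.3707 + 0.07195) = 0.8374.

0.8374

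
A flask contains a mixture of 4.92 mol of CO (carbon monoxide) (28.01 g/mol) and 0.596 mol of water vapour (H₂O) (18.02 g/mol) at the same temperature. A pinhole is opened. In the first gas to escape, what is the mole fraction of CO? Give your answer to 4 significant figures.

0.8688

Effusion rate of each component ∝ n_i/√M_i (partial pressure × 1/√M).
So x_CO in the escaping gas = (n_CO/√M_CO) / Σ(n_i/√M_i)
= (4.92/√28.01) / (4.92/√28.01 + 0.596/√18.02) = 0.9296/(0.9296 + 0.1404) = 0.8688.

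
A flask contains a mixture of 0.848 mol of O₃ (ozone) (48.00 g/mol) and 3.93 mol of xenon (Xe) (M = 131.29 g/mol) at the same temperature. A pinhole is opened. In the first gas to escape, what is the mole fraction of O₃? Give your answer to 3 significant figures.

Effusion rate of each component ∝ n_i/√M_i (partial pressure × 1/√M).
x_O₃(eff) = (n_O₃/√M_O₃) / (n_O₃/√M_O₃ + n_Xe/√M_Xe)
= (0.848/√48.00) / (0.848/√48.00 + 3.93/√131.29) = 0.1224/(0.1224 + 0.3430) = 0.263.

0.263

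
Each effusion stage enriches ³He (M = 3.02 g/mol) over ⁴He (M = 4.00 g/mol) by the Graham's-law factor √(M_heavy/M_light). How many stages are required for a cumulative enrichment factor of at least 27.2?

Single-stage factor α = √(4.00/3.02), so ln α = ½ ln(1.32450) = 0.1405.
Need α^N ≥ 27.2 ⇒ N ≥ ln(27.2) / ln α = 3.303 / 0.1405 = 23.51.
Rounding up, N = 24 stages.

24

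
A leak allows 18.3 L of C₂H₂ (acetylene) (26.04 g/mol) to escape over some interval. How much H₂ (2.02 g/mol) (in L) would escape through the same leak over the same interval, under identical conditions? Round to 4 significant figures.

65.70 L

Graham's law gives rate_H₂/rate_C₂H₂ = √(M_C₂H₂/M_H₂) = √(26.04/2.02) = √12.89 = 3.590.
So the volume for H₂ is 18.3 × 3.590 = 65.70 L.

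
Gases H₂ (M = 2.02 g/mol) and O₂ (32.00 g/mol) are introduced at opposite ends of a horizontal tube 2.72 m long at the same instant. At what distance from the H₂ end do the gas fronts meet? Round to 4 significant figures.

Distances travelled in equal time are proportional to diffusion rates, so d_H₂/d_O₂ = √(M_O₂/M_H₂) = √(32.00/2.02) = 3.980.
With d_H₂ + d_O₂ = 2.72 m, d_O₂ = 2.72/(1 + 3.980) = 0.5462 m.
d_H₂ = 2.72 − 0.5462 = 2.174 m.

2.174 m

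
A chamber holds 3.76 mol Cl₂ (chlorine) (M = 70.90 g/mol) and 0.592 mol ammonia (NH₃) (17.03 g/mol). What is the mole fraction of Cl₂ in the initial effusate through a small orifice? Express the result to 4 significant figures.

Each component's effusion rate ∝ (its partial pressure)·(1/√M) ∝ n_i/√M_i.
Mole fraction of Cl₂ in the effusate = (n_Cl₂/√M_Cl₂) / (n_Cl₂/√M_Cl₂ + n_NH₃/√M_NH₃)
= (3.76/√70.90) / (3.76/√70.90 + 0.592/√17.03) = 0.4465/(0.4465 + 0.1435) = 0.7569.

0.7569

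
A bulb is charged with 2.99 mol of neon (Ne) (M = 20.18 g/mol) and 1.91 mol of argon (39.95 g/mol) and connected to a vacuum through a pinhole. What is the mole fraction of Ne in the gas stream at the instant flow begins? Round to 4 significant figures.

Effusion rate of each component ∝ n_i/√M_i (partial pressure × 1/√M).
Mole fraction of Ne in the effusate = (n_Ne/√M_Ne) / (n_Ne/√M_Ne + n_Ar/√M_Ar)
= (2.99/√20.18) / (2.99/√20.18 + 1.91/√39.95) = 0.6656/(0.6656 + 0.3022) = 0.6878.

0.6878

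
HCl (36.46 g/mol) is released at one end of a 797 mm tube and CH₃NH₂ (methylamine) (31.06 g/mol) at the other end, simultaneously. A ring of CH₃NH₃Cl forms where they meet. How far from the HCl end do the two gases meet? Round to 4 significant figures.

382.5 mm

Distances travelled in equal time are proportional to diffusion rates, so d_HCl/d_CH₃NH₂ = √(M_CH₃NH₂/M_HCl) = √(31.06/36.46) = 0.9230.
With d_HCl + d_CH₃NH₂ = 797 mm, d_CH₃NH₂ = 797/(1 + 0.9230) = 414.5 mm.
d_HCl = 797 − 414.5 = 382.5 mm.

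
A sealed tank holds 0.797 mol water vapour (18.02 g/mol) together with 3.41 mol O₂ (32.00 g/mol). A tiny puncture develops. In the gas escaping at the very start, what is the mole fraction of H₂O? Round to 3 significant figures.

The effusion rate of species i is ∝ p_i/√M_i ∝ n_i/√M_i.
So x_H₂O in the escaping gas = (n_H₂O/√M_H₂O) / Σ(n_i/√M_i)
= (0.797/√18.02) / (0.797/√18.02 + 3.41/√32.00) = 0.1878/(0.1878 + 0.6028) = 0.237.

0.237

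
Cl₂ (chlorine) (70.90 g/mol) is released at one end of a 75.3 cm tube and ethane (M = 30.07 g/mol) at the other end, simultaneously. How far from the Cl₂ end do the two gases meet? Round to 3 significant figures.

29.7 cm

Graham's law gives d_Cl₂/d_C₂H₆ = rate_Cl₂/rate_C₂H₆ = √(M_C₂H₆/M_Cl₂) = √(30.07/70.90) = 0.6512.
With d_Cl₂ + d_C₂H₆ = 75.3 cm, d_C₂H₆ = 75.3/(1 + 0.6512) = 45.60 cm.
d_Cl₂ = 75.3 − 45.60 = 29.7 cm.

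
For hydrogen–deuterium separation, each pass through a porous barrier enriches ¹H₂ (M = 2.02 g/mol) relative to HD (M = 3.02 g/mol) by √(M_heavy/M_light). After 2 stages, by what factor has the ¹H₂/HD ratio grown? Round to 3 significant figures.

1.50

Each stage multiplies the ratio by α = √(3.02/2.02), so after 2 stages the overall factor is α^2 = (3.02/2.02)^(2/2).
= 1.49505^1 = 1.50.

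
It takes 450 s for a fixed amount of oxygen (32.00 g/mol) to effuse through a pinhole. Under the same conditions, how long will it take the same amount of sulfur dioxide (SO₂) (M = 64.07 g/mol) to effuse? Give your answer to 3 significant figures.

From Graham's law, t_SO₂/t_O₂ = √(M_SO₂/M_O₂) = √(64.07/32.00) = √2.002 = 1.415.
So the time for SO₂ is 450 × 1.415 = 637 s.

637 s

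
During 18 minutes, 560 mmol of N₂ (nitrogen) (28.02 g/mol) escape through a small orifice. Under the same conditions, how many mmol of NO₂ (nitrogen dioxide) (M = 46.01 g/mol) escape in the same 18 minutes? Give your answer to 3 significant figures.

Since effusion rate ∝ 1/√M, rate_NO₂/rate_N₂ = √(M_N₂/M_NO₂) = √(28.02/46.01) = √0.6090 = 0.7804.
So the amount for NO₂ is 560 × 0.7804 = 437 mmol.

437 mmol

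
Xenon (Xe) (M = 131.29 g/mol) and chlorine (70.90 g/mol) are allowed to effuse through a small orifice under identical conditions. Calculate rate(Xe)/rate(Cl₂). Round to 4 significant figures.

0.7349

From Graham's law, rate_Xe/rate_Cl₂ = √(M_Cl₂/M_Xe) = √(70.90/131.29) = √0.5400 = 0.7349.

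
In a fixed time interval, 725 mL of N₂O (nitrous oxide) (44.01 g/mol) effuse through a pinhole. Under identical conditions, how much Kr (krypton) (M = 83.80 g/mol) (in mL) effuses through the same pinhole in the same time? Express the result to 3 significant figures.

525 mL

Since effusion rate ∝ 1/√M, rate_Kr/rate_N₂O = √(M_N₂O/M_Kr) = √(44.01/83.80) = √0.5252 = 0.7247.
So the volume for Kr is 725 × 0.7247 = 525 mL.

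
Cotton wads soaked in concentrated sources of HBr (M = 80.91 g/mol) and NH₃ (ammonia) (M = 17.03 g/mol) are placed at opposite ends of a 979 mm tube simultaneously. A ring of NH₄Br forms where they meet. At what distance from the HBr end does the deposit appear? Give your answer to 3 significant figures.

308 mm

Graham's law gives d_HBr/d_NH₃ = rate_HBr/rate_NH₃ = √(M_NH₃/M_HBr) = √(17.03/80.91) = 0.4588.
With d_HBr + d_NH₃ = 979 mm, d_NH₃ = 979/(1 + 0.4588) = 671.1 mm.
d_HBr = 979 − 671.1 = 308 mm.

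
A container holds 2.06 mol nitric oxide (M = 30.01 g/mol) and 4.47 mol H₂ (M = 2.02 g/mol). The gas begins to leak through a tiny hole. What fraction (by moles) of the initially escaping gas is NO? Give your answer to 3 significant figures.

0.107

Rate_i ∝ x_i/√M_i (Graham's law weighted by mole fraction), so the effusate composition follows n_i/√M_i.
So x_NO in the escaping gas = (n_NO/√M_NO) / Σ(n_i/√M_i)
= (2.06/√30.01) / (2.06/√30.01 + 4.47/√2.02) = 0.3760/(0.3760 + 3.145) = 0.107.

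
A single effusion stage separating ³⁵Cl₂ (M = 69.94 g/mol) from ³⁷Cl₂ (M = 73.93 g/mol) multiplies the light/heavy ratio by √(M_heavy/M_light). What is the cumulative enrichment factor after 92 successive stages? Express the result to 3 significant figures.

The single-stage factor is √(M_heavy/M_light), so 92 stages give [√(73.93/69.94)]^92 = (73.93/69.94)^(92/2).
= 1.05705^46 = 12.8.

12.8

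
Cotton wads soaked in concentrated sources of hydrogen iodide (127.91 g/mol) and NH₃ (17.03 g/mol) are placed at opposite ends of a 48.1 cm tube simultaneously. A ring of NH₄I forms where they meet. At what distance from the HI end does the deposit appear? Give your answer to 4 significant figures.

In equal time, each gas travels a distance ∝ its rate ∝ 1/√M, so d_HI/d_NH₃ = √(M_NH₃/M_HI) = √(17.03/127.91) = 0.3649.
With d_HI + d_NH₃ = 48.1 cm, d_NH₃ = 48.1/(1 + 0.3649) = 35.24 cm.
d_HI = 48.1 − 35.24 = 12.86 cm.

12.86 cm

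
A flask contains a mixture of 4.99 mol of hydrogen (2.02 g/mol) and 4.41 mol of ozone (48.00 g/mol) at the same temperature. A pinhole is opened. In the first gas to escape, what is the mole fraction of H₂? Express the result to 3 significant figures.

0.847

Rate_i ∝ x_i/√M_i (Graham's law weighted by mole fraction), so the effusate composition follows n_i/√M_i.
x_H₂(eff) = (n_H₂/√M_H₂) / (n_H₂/√M_H₂ + n_O₃/√M_O₃)
= (4.99/√2.02) / (4.99/√2.02 + 4.41/√48.00) = 3.511/(3.511 + 0.6365) = 0.847.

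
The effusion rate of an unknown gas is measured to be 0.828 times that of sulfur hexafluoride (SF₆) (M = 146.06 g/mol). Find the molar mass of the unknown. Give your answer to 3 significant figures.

From Graham's law, rate_X/rate_SF₆ = √(M_SF₆/M_X).
0.828 = √(146.06/M_X)
M_X = 146.06 / 0.828² = 146.06 / 0.6856 = 213 g/mol

213 g/mol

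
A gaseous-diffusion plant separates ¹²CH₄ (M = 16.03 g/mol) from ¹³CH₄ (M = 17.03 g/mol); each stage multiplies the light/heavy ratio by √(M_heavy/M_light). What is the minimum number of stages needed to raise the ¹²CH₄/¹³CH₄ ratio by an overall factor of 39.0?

122

With α = √(17.03/16.03) per stage, ln α = ½ ln(1.06238) = 0.03026.
Need α^N ≥ 39.0 ⇒ N ≥ ln(39.0) / ln α = 3.664 / 0.03026 = 121.08.
So at least 122 stages are needed.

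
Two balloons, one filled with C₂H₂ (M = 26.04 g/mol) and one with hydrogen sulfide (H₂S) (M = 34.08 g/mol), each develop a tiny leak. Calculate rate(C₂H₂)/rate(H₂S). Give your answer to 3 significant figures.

Graham's law gives rate_C₂H₂/rate_H₂S = √(M_H₂S/M_C₂H₂) = √(34.08/26.04) = √1.309 = 1.14.

1.14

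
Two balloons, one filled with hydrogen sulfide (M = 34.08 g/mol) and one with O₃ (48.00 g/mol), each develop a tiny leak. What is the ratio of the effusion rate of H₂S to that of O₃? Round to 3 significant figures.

Graham's law gives rate_H₂S/rate_O₃ = √(M_O₃/M_H₂S) = √(48.00/34.08) = √1.408 = 1.19.

1.19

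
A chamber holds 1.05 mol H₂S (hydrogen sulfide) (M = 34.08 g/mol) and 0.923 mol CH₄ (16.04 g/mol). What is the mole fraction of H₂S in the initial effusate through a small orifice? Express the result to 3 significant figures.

Rate_i ∝ x_i/√M_i (Graham's law weighted by mole fraction), so the effusate composition follows n_i/√M_i.
So x_H₂S in the escaping gas = (n_H₂S/√M_H₂S) / Σ(n_i/√M_i)
= (1.05/√34.08) / (1.05/√34.08 + 0.923/√16.04) = 0.1799/(0.1799 + 0.2305) = 0.438.

0.438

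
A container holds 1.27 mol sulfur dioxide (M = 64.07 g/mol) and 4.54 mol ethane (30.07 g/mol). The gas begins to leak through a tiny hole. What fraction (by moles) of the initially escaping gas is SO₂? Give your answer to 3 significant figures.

0.161

Each component's effusion rate ∝ (its partial pressure)·(1/√M) ∝ n_i/√M_i.
Mole fraction of SO₂ in the effusate = (n_SO₂/√M_SO₂) / (n_SO₂/√M_SO₂ + n_C₂H₆/√M_C₂H₆)
= (1.27/√64.07) / (1.27/√64.07 + 4.54/√30.07) = 0.1587/(0.1587 + 0.8279) = 0.161.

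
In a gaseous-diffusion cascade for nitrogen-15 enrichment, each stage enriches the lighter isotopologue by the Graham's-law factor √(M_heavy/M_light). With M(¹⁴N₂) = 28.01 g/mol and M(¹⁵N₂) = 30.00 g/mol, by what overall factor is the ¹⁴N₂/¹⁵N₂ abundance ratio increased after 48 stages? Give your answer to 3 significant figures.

After 48 stages the ratio has grown by (√(30.00/28.01))^48 = (30.00/28.01)^(48/2).
= 1.07105^24 = 5.19.

5.19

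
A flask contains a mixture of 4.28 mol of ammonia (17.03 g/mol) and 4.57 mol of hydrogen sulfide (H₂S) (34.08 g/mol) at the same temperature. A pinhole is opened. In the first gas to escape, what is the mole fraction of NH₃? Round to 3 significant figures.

Effusion rate of each component ∝ n_i/√M_i (partial pressure × 1/√M).
Mole fraction of NH₃ in the effusate = (n_NH₃/√M_NH₃) / (n_NH₃/√M_NH₃ + n_H₂S/√M_H₂S)
= (4.28/√17.03) / (4.28/√17.03 + 4.57/√34.08) = 1.037/(1.037 + 0.7828) = 0.570.

0.570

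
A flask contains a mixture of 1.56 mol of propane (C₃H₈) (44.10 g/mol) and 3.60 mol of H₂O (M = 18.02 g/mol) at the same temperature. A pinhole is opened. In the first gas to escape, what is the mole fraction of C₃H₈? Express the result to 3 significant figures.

0.217

Rate_i ∝ x_i/√M_i (Graham's law weighted by mole fraction), so the effusate composition follows n_i/√M_i.
So x_C₃H₈ in the escaping gas = (n_C₃H₈/√M_C₃H₈) / Σ(n_i/√M_i)
= (1.56/√44.10) / (1.56/√44.10 + 3.60/√18.02) = 0.2349/(0.2349 + 0.8481) = 0.217.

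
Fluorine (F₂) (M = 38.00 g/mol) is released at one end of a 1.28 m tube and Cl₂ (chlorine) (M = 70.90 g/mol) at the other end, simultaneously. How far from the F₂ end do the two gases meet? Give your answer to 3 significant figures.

The fronts meet when d_F₂ + d_Cl₂ = L with d_F₂/d_Cl₂ = √(M_Cl₂/M_F₂) (Graham's law). Here √(M_Cl₂/M_F₂) = √(70.90/38.00) = 1.366.
With d_F₂ + d_Cl₂ = 1.28 m, d_Cl₂ = 1.28/(1 + 1.366) = 0.5410 m.
d_F₂ = 1.28 − 0.5410 = 0.739 m.

0.739 m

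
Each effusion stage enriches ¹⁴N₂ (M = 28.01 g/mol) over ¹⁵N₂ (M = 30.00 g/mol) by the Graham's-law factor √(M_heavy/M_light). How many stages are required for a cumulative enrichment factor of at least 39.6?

With α = √(30.00/28.01) per stage, ln α = ½ ln(1.07105) = 0.03432.
Need α^N ≥ 39.6 ⇒ N ≥ ln(39.6) / ln α = 3.679 / 0.03432 = 107.20.
Rounding up, N = 108 stages.

108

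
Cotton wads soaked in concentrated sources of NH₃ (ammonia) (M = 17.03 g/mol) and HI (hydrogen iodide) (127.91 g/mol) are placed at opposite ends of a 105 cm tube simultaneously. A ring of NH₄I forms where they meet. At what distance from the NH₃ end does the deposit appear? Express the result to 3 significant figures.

76.9 cm

The fronts meet when d_NH₃ + d_HI = L with d_NH₃/d_HI = √(M_HI/M_NH₃) (Graham's law). Here √(M_HI/M_NH₃) = √(127.91/17.03) = 2.741.
With d_NH₃ + d_HI = 105 cm, d_HI = 105/(1 + 2.741) = 28.07 cm.
d_NH₃ = 105 − 28.07 = 76.9 cm.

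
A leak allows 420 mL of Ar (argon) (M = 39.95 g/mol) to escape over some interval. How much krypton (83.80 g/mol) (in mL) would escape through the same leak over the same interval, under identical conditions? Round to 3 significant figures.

By Graham's law, rate_Kr/rate_Ar = √(M_Ar/M_Kr) = √(39.95/83.80) = √0.4767 = 0.6905.
So the volume for Kr is 420 × 0.6905 = 290 mL.

290 mL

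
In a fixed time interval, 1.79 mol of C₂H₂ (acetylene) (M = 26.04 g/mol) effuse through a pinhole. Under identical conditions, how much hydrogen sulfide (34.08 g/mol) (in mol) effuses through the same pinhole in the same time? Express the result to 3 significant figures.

From Graham's law, rate_H₂S/rate_C₂H₂ = √(M_C₂H₂/M_H₂S) = √(26.04/34.08) = √0.7641 = 0.8741.
So the amount for H₂S is 1.79 × 0.8741 = 1.56 mol.

1.56 mol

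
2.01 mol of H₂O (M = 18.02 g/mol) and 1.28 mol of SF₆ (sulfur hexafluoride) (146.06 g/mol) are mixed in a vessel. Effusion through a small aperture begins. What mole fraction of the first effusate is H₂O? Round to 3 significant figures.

Effusion rate of each component ∝ n_i/√M_i (partial pressure × 1/√M).
x_H₂O(eff) = (n_H₂O/√M_H₂O) / (n_H₂O/√M_H₂O + n_SF₆/√M_SF₆)
= (2.01/√18.02) / (2.01/√18.02 + 1.28/√146.06) = 0.4735/(0.4735 + 0.1059) = 0.817.

0.817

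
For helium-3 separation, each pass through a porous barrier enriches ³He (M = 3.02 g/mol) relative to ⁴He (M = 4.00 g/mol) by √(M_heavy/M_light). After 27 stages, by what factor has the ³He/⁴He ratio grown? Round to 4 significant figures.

The single-stage factor is √(M_heavy/M_light), so 27 stages give [√(4.00/3.02)]^27 = (4.00/3.02)^(27/2).
= 1.32450^(27/2) = 44.43.

44.43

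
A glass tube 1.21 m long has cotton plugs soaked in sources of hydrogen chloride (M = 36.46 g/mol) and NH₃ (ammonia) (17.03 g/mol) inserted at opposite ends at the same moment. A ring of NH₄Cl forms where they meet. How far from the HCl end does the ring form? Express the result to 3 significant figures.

0.491 m

In equal time, each gas travels a distance ∝ its rate ∝ 1/√M, so d_HCl/d_NH₃ = √(M_NH₃/M_HCl) = √(17.03/36.46) = 0.6834.
With d_HCl + d_NH₃ = 1.21 m, d_NH₃ = 1.21/(1 + 0.6834) = 0.7188 m.
d_HCl = 1.21 − 0.7188 = 0.491 m.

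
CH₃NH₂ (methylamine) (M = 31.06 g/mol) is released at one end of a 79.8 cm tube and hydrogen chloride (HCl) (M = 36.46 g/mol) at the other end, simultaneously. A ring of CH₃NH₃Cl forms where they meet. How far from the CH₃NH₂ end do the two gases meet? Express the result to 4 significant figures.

41.50 cm

Distances travelled in equal time are proportional to diffusion rates, so d_CH₃NH₂/d_HCl = √(M_HCl/M_CH₃NH₂) = √(36.46/31.06) = 1.083.
With d_CH₃NH₂ + d_HCl = 79.8 cm, d_HCl = 79.8/(1 + 1.083) = 38.30 cm.
d_CH₃NH₂ = 79.8 − 38.30 = 41.50 cm.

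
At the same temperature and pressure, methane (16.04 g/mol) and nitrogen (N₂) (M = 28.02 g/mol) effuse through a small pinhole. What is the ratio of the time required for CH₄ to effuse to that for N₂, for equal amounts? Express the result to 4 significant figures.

0.7566

Using Graham's law: t_CH₄/t_N₂ = √(M_CH₄/M_N₂) = √(16.04/28.02) = √0.5724 = 0.7566.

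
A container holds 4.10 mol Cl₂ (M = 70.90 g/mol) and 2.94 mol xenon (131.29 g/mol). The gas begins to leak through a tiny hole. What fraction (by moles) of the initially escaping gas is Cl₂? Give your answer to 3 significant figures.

Rate_i ∝ x_i/√M_i (Graham's law weighted by mole fraction), so the effusate composition follows n_i/√M_i.
x_Cl₂(eff) = (n_Cl₂/√M_Cl₂) / (n_Cl₂/√M_Cl₂ + n_Xe/√M_Xe)
= (4.10/√70.90) / (4.10/√70.90 + 2.94/√131.29) = 0.4869/(0.4869 + 0.2566) = 0.655.

0.655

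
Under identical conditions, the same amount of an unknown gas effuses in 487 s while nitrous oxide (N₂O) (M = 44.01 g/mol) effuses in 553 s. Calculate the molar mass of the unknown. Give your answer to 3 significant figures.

34.1 g/mol

Since effusion rate ∝ 1/√M, t_X/t_N₂O = √(M_X/M_N₂O).
487/553 = 0.8807 = √(M_X/44.01)
M_X = 44.01 × 0.8807² = 44.01 × 0.7755 = 34.1 g/mol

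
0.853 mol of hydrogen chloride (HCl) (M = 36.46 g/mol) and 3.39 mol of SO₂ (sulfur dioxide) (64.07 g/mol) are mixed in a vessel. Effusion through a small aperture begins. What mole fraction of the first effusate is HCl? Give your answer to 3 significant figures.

0.250

Rate_i ∝ x_i/√M_i (Graham's law weighted by mole fraction), so the effusate composition follows n_i/√M_i.
Mole fraction of HCl in the effusate = (n_HCl/√M_HCl) / (n_HCl/√M_HCl + n_SO₂/√M_SO₂)
= (0.853/√36.46) / (0.853/√36.46 + 3.39/√64.07) = 0.1413/(0.1413 + 0.4235) = 0.250.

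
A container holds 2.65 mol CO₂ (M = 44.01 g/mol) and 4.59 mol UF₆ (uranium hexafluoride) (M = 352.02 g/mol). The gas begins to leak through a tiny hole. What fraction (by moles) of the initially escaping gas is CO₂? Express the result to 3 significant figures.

0.620

Effusion rate of each component ∝ n_i/√M_i (partial pressure × 1/√M).
Mole fraction of CO₂ in the effusate = (n_CO₂/√M_CO₂) / (n_CO₂/√M_CO₂ + n_UF₆/√M_UF₆)
= (2.65/√44.01) / (2.65/√44.01 + 4.59/√352.02) = 0.3995/(0.3995 + 0.2446) = 0.620.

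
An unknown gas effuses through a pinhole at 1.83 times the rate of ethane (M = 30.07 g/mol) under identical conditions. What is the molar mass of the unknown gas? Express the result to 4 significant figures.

8.979 g/mol

From Graham's law, rate_X/rate_C₂H₆ = √(M_C₂H₆/M_X).
1.83 = √(30.07/M_X)
M_X = 30.07 / 1.83² = 30.07 / 3.349 = 8.979 g/mol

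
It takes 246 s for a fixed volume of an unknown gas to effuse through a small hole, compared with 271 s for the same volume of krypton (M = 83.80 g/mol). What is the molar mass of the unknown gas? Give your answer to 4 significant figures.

From Graham's law, t_X/t_Kr = √(M_X/M_Kr).
246/271 = 0.9077 = √(M_X/83.80)
M_X = 83.80 × 0.9077² = 83.80 × 0.8240 = 69.05 g/mol

69.05 g/mol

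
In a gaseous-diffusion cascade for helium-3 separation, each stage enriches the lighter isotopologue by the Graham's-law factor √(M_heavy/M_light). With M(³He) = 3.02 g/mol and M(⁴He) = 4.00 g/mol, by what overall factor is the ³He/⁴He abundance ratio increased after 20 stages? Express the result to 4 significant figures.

16.62

Overall factor = α^20 with α = √(4.00/3.02), i.e. (4.00/3.02)^(20/2).
= 1.32450^10 = 16.62.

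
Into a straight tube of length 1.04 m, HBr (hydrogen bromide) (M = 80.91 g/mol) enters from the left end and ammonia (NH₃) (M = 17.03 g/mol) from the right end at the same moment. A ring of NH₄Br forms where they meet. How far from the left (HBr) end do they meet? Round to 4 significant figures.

In equal time, each gas travels a distance ∝ its rate ∝ 1/√M, so d_HBr/d_NH₃ = √(M_NH₃/M_HBr) = √(17.03/80.91) = 0.4588.
With d_HBr + d_NH₃ = 1.04 m, d_NH₃ = 1.04/(1 + 0.4588) = 0.7129 m.
d_HBr = 1.04 − 0.7129 = 0.3271 m.

0.3271 m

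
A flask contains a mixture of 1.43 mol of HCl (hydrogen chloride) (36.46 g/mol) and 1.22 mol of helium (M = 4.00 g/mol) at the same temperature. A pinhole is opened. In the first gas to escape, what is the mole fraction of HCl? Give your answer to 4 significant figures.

0.2797

Each component's effusion rate ∝ (its partial pressure)·(1/√M) ∝ n_i/√M_i.
x_HCl(eff) = (n_HCl/√M_HCl) / (n_HCl/√M_HCl + n_He/√M_He)
= (1.43/√36.46) / (1.43/√36.46 + 1.22/√4.00) = 0.2368/(0.2368 + 0.6100) = 0.2797.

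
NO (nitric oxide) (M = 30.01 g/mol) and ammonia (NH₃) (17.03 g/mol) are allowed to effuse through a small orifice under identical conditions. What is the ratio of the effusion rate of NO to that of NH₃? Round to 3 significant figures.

By Graham's law, rate_NO/rate_NH₃ = √(M_NH₃/M_NO) = √(17.03/30.01) = √0.5675 = 0.753.

0.753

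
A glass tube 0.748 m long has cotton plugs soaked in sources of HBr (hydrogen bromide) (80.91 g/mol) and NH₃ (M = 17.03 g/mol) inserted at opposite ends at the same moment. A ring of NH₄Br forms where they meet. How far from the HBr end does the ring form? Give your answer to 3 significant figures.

0.235 m

The fronts meet when d_HBr + d_NH₃ = L with d_HBr/d_NH₃ = √(M_NH₃/M_HBr) (Graham's law). Here √(M_NH₃/M_HBr) = √(17.03/80.91) = 0.4588.
With d_HBr + d_NH₃ = 0.748 m, d_NH₃ = 0.748/(1 + 0.4588) = 0.5128 m.
d_HBr = 0.748 − 0.5128 = 0.235 m.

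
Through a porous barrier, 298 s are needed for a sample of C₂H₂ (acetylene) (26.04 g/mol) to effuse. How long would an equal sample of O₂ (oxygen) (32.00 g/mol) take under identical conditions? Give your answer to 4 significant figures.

Graham's law gives t_O₂/t_C₂H₂ = √(M_O₂/M_C₂H₂) = √(32.00/26.04) = √1.229 = 1.109.
So the time for O₂ is 298 × 1.109 = 330.3 s.

330.3 s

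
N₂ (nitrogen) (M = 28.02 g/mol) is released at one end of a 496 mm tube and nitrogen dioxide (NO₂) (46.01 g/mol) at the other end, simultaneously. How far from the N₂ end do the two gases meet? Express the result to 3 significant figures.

279 mm

In equal time, each gas travels a distance ∝ its rate ∝ 1/√M, so d_N₂/d_NO₂ = √(M_NO₂/M_N₂) = √(46.01/28.02) = 1.281.
With d_N₂ + d_NO₂ = 496 mm, d_NO₂ = 496/(1 + 1.281) = 217.4 mm.
d_N₂ = 496 − 217.4 = 279 mm.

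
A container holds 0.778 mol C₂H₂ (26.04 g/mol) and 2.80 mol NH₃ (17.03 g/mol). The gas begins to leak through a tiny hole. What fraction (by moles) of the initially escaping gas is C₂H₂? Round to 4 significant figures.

0.1835

Each component's effusion rate ∝ (its partial pressure)·(1/√M) ∝ n_i/√M_i.
Mole fraction of C₂H₂ in the effusate = (n_C₂H₂/√M_C₂H₂) / (n_C₂H₂/√M_C₂H₂ + n_NH₃/√M_NH₃)
= (0.778/√26.04) / (0.778/√26.04 + 2.80/√17.03) = 0.1525/(0.1525 + 0.6785) = 0.1835.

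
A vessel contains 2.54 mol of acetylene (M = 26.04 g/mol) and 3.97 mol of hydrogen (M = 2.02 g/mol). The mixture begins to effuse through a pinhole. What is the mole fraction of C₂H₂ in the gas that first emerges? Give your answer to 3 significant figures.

0.151

Each component's effusion rate ∝ (its partial pressure)·(1/√M) ∝ n_i/√M_i.
Mole fraction of C₂H₂ in the effusate = (n_C₂H₂/√M_C₂H₂) / (n_C₂H₂/√M_C₂H₂ + n_H₂/√M_H₂)
= (2.54/√26.04) / (2.54/√26.04 + 3.97/√2.02) = 0.4978/(0.4978 + 2.793) = 0.151.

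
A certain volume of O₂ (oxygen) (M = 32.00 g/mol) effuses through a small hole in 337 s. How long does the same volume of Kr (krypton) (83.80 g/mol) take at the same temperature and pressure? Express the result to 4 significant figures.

By Graham's law, t_Kr/t_O₂ = √(M_Kr/M_O₂) = √(83.80/32.00) = √2.619 = 1.618.
So the time for Kr is 337 × 1.618 = 545.4 s.

545.4 s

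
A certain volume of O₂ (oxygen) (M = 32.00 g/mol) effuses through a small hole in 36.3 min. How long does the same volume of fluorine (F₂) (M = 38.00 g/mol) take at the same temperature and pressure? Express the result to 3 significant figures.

39.6 min

Graham's law gives t_F₂/t_O₂ = √(M_F₂/M_O₂) = √(38.00/32.00) = √1.188 = 1.090.
So the time for F₂ is 36.3 × 1.090 = 39.6 min.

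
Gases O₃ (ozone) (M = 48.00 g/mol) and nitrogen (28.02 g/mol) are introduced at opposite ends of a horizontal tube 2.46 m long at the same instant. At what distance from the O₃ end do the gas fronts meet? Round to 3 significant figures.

The fronts meet when d_O₃ + d_N₂ = L with d_O₃/d_N₂ = √(M_N₂/M_O₃) (Graham's law). Here √(M_N₂/M_O₃) = √(28.02/48.00) = 0.7640.
With d_O₃ + d_N₂ = 2.46 m, d_N₂ = 2.46/(1 + 0.7640) = 1.395 m.
d_O₃ = 2.46 − 1.395 = 1.07 m.

1.07 m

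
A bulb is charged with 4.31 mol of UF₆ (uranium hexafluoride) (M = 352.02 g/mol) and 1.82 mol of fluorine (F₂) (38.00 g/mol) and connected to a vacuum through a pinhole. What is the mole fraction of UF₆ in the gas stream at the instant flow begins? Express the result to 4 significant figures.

0.4376

Effusion rate of each component ∝ n_i/√M_i (partial pressure × 1/√M).
Mole fraction of UF₆ in the effusate = (n_UF₆/√M_UF₆) / (n_UF₆/√M_UF₆ + n_F₂/√M_F₂)
= (4.31/√352.02) / (4.31/√352.02 + 1.82/√38.00) = 0.2297/(0.2297 + 0.2952) = 0.4376.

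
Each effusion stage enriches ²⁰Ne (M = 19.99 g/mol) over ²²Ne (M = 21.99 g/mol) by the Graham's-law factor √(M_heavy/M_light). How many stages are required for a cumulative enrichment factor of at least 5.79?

Single-stage factor α = √(21.99/19.99), so ln α = ½ ln(1.10005) = 0.04768.
Need α^N ≥ 5.79 ⇒ N ≥ ln(5.79) / ln α = 1.756 / 0.04768 = 36.83.
Minimum whole number of stages: N = 37.

37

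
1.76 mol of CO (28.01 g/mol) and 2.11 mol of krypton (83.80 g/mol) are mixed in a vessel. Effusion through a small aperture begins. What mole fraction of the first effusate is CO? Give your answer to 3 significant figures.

The effusion rate of species i is ∝ p_i/√M_i ∝ n_i/√M_i.
So x_CO in the escaping gas = (n_CO/√M_CO) / Σ(n_i/√M_i)
= (1.76/√28.01) / (1.76/√28.01 + 2.11/√83.80) = 0.3325/(0.3325 + 0.2305) = 0.591.

0.591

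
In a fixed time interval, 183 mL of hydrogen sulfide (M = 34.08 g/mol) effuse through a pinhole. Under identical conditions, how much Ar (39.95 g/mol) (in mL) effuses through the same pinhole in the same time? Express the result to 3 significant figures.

169 mL

By Graham's law, rate_Ar/rate_H₂S = √(M_H₂S/M_Ar) = √(34.08/39.95) = √0.8531 = 0.9236.
So the volume for Ar is 183 × 0.9236 = 169 mL.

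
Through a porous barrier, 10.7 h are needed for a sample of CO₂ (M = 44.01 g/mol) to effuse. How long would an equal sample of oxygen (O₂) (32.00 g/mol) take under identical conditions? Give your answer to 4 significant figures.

9.124 h

From Graham's law, t_O₂/t_CO₂ = √(M_O₂/M_CO₂) = √(32.00/44.01) = √0.7271 = 0.8527.
So the time for O₂ is 10.7 × 0.8527 = 9.124 h.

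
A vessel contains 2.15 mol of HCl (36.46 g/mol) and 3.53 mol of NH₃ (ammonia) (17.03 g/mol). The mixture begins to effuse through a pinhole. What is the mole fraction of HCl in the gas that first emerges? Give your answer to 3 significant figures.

0.294

The effusion rate of species i is ∝ p_i/√M_i ∝ n_i/√M_i.
Mole fraction of HCl in the effusate = (n_HCl/√M_HCl) / (n_HCl/√M_HCl + n_NH₃/√M_NH₃)
= (2.15/√36.46) / (2.15/√36.46 + 3.53/√17.03) = 0.3561/(0.3561 + 0.8554) = 0.294.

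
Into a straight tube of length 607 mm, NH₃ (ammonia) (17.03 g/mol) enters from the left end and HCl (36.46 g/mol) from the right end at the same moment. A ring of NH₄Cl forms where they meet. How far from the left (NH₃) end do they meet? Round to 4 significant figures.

360.6 mm

Graham's law gives d_NH₃/d_HCl = rate_NH₃/rate_HCl = √(M_HCl/M_NH₃) = √(36.46/17.03) = 1.463.
With d_NH₃ + d_HCl = 607 mm, d_HCl = 607/(1 + 1.463) = 246.4 mm.
d_NH₃ = 607 − 246.4 = 360.6 mm.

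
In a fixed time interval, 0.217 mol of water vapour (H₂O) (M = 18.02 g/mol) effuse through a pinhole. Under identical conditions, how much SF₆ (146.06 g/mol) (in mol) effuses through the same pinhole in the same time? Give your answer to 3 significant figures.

0.0762 mol

Using Graham's law: rate_SF₆/rate_H₂O = √(M_H₂O/M_SF₆) = √(18.02/146.06) = √0.1234 = 0.3512.
So the amount for SF₆ is 0.217 × 0.3512 = 0.0762 mol.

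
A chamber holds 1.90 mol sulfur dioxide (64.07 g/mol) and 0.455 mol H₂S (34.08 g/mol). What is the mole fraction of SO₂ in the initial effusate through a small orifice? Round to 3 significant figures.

The effusion rate of species i is ∝ p_i/√M_i ∝ n_i/√M_i.
x_SO₂(eff) = (n_SO₂/√M_SO₂) / (n_SO₂/√M_SO₂ + n_H₂S/√M_H₂S)
= (1.90/√64.07) / (1.90/√64.07 + 0.455/√34.08) = 0.2374/(0.2374 + 0.07794) = 0.753.

0.753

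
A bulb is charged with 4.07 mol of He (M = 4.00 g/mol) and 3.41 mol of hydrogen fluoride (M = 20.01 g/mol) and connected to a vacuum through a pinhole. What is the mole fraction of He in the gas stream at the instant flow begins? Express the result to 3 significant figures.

Rate_i ∝ x_i/√M_i (Graham's law weighted by mole fraction), so the effusate composition follows n_i/√M_i.
Mole fraction of He in the effusate = (n_He/√M_He) / (n_He/√M_He + n_HF/√M_HF)
= (4.07/√4.00) / (4.07/√4.00 + 3.41/√20.01) = 2.035/(2.035 + 0.7623) = 0.727.

0.727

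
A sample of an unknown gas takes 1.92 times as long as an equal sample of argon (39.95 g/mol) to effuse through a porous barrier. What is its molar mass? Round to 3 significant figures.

Using Graham's law: t_X/t_Ar = √(M_X/M_Ar).
1.92 = √(M_X/39.95)
M_X = 39.95 × 1.92² = 39.95 × 3.686 = 147 g/mol

147 g/mol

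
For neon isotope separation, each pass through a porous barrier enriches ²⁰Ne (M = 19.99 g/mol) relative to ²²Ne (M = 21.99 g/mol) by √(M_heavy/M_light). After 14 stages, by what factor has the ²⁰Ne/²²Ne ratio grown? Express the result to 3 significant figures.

Overall factor = α^14 with α = √(21.99/19.99), i.e. (21.99/19.99)^(14/2).
= 1.10005^7 = 1.95.

1.95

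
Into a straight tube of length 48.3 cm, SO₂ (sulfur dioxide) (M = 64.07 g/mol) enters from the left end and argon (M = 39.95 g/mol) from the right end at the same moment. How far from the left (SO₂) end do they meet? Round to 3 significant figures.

The fronts meet when d_SO₂ + d_Ar = L with d_SO₂/d_Ar = √(M_Ar/M_SO₂) (Graham's law). Here √(M_Ar/M_SO₂) = √(39.95/64.07) = 0.7896.
With d_SO₂ + d_Ar = 48.3 cm, d_Ar = 48.3/(1 + 0.7896) = 26.99 cm.
d_SO₂ = 48.3 − 26.99 = 21.3 cm.

21.3 cm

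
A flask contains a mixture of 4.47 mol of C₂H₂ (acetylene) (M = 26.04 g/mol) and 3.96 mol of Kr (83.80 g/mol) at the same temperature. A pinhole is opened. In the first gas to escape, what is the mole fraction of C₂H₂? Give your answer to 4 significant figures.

0.6694

Effusion rate of each component ∝ n_i/√M_i (partial pressure × 1/√M).
Mole fraction of C₂H₂ in the effusate = (n_C₂H₂/√M_C₂H₂) / (n_C₂H₂/√M_C₂H₂ + n_Kr/√M_Kr)
= (4.47/√26.04) / (4.47/√26.04 + 3.96/√83.80) = 0.8760/(0.8760 + 0.4326) = 0.6694.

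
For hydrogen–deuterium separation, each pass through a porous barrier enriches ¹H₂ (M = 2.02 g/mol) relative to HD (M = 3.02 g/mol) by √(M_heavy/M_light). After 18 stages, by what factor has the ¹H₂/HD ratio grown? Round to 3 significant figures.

Each stage multiplies the ratio by α = √(3.02/2.02), so after 18 stages the overall factor is α^18 = (3.02/2.02)^(18/2).
= 1.49505^9 = 37.3.

37.3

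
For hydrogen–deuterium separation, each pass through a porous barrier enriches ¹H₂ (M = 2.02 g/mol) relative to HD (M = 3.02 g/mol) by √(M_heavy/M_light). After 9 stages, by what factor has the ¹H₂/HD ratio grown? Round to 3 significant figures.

After 9 stages the ratio has grown by (√(3.02/2.02))^9 = (3.02/2.02)^(9/2).
= 1.49505^(9/2) = 6.11.

6.11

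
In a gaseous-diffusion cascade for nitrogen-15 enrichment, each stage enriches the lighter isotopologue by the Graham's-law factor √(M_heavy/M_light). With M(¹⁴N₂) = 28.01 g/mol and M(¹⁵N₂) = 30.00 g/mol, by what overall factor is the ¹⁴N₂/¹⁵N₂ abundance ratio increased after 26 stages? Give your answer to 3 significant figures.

2.44

After 26 stages the ratio has grown by (√(30.00/28.01))^26 = (30.00/28.01)^(26/2).
= 1.07105^13 = 2.44.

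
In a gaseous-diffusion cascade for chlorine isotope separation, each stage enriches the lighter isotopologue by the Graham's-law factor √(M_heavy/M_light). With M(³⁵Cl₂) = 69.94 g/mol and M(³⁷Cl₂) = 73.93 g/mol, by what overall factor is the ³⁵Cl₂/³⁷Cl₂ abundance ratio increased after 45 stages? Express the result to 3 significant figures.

3.48

Overall factor = α^45 with α = √(73.93/69.94), i.e. (73.93/69.94)^(45/2).
= 1.05705^(45/2) = 3.48.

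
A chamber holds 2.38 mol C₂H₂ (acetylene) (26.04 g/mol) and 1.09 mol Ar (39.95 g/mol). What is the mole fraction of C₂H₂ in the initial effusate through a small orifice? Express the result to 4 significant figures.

Rate_i ∝ x_i/√M_i (Graham's law weighted by mole fraction), so the effusate composition follows n_i/√M_i.
So x_C₂H₂ in the escaping gas = (n_C₂H₂/√M_C₂H₂) / Σ(n_i/√M_i)
= (2.38/√26.04) / (2.38/√26.04 + 1.09/√39.95) = 0.4664/(0.4664 + 0.1725) = 0.7301.

0.7301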